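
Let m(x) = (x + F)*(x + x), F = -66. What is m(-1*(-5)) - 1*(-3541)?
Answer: 2931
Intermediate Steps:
m(x) = 2*x*(-66 + x) (m(x) = (x - 66)*(x + x) = (-66 + x)*(2*x) = 2*x*(-66 + x))
m(-1*(-5)) - 1*(-3541) = 2*(-1*(-5))*(-66 - 1*(-5)) - 1*(-3541) = 2*5*(-66 + 5) + 3541 = 2*5*(-61) + 3541 = -610 + 3541 = 2931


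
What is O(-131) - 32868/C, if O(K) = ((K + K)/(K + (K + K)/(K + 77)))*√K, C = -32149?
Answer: 32868/32149 + 27*I*√131/13 ≈ 1.0224 + 23.771*I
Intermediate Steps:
O(K) = 2*K^(3/2)/(K + 2*K/(77 + K)) (O(K) = ((2*K)/(K + (2*K)/(77 + K)))*√K = ((2*K)/(K + 2*K/(77 + K)))*√K = (2*K/(K + 2*K/(77 + K)))*√K = 2*K^(3/2)/(K + 2*K/(77 + K)))
O(-131) - 32868/C = 2*√(-131)*(77 - 131)/(79 - 131) - 32868/(-32149) = 2*(I*√131)*(-54)/(-52) - 32868*(-1)/32149 = 2*(I*√131)*(-1/52)*(-54) - 1*(-32868/32149) = 27*I*√131/13 + 32868/32149 = 32868/32149 + 27*I*√131/13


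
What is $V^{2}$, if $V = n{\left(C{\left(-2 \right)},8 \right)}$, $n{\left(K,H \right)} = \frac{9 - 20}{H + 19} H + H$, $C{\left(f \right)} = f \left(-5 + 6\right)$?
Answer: $\frac{16384}{729} \approx 22.475$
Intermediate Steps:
$C{\left(f \right)} = f$ ($C{\left(f \right)} = f 1 = f$)
$n{\left(K,H \right)} = H - \frac{11 H}{19 + H}$ ($n{\left(K,H \right)} = - \frac{11}{19 + H} H + H = - \frac{11 H}{19 + H} + H = H - \frac{11 H}{19 + H}$)
$V = \frac{128}{27}$ ($V = \frac{8 \left(8 + 8\right)}{19 + 8} = 8 \cdot \frac{1}{27} \cdot 16 = \frac{128}{27} \approx 4.7407$)
$V^{2} = \left(\frac{128}{27}\right)^{2} = \frac{16384}{729}$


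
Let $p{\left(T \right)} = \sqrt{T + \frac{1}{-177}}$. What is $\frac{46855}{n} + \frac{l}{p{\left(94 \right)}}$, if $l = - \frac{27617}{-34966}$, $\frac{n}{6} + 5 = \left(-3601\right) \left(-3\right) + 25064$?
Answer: $\frac{46855}{215172} + \frac{27617 \sqrt{2944749}}{581729342} \approx 0.29922$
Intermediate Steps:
$n = 215172$ ($n = -30 + 6 \left(\left(-3601\right) \left(-3\right) + 25064\right) = -30 + 6 \left(10803 + 25064\right) = -30 + 6 \cdot 35867 = -30 + 215202 = 215172$)
$p{\left(T \right)} = \sqrt{- \frac{1}{177} + T}$ ($p{\left(T \right)} = \sqrt{T - \frac{1}{177}} = \sqrt{- \frac{1}{177} + T}$)
$l = \frac{27617}{34966}$ ($l = \left(-27617\right) \left(- \frac{1}{34966}\right) = \frac{27617}{34966} \approx 0.78982$)
$\frac{46855}{n} + \frac{l}{p{\left(94 \right)}} = \frac{46855}{215172} + \frac{27617}{34966 \frac{\sqrt{-177 + 31329 \cdot 94}}{177}} = 46855 \cdot \frac{1}{215172} + \frac{27617}{34966 \frac{\sqrt{-177 + 2944926}}{177}} = \frac{46855}{215172} + \frac{27617}{34966 \frac{\sqrt{2944749}}{177}} = \frac{46855}{215172} + \frac{27617 \frac{\sqrt{2944749}}{16637}}{34966} = \frac{46855}{215172} + \frac{27617 \sqrt{2944749}}{581729342}$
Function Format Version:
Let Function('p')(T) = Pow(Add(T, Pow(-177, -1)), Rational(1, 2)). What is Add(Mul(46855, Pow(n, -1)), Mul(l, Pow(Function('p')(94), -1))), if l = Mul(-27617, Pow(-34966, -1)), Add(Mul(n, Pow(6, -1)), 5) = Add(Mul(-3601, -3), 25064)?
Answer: Add(Rational(46855, 215172), Mul(Rational(27617, 581729342), Pow(2944749, Rational(1, 2)))) ≈ 0.29922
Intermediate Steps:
n = 215172 (n = Add(-30, Mul(6, Add(Mul(-3601, -3), 25064))) = Add(-30, Mul(6, Add(10803, 25064))) = Add(-30, Mul(6, 35867)) = Add(-30, 215202) = 215172)
Function('p')(T) = Pow(Add(Rational(-1, 177), T), Rational(1, 2)) (Function('p')(T) = Pow(Add(T, Rational(-1, 177)), Rational(1, 2)) = Pow(Add(Rational(-1, 177), T), Rational(1, 2)))
l = Rational(27617, 34966) (l = Mul(-27617, Rational(-1, 34966)) = Rational(27617, 34966) ≈ 0.78982)
Add(Mul(46855, Pow(n, -1)), Mul(l, Pow(Function('p')(94), -1))) = Add(Mul(46855, Pow(215172, -1)), Mul(Rational(27617, 34966), Pow(Mul(Rational(1, 177), Pow(Add(-177, Mul(31329, 94)), Rational(1, 2))), -1))) = Add(Mul(46855, Rational(1, 215172)), Mul(Rational(27617, 34966), Pow(Mul(Rational(1, 177), Pow(Add(-177, 2944926), Rational(1, 2))), -1))) = Add(Rational(46855, 215172), Mul(Rational(27617, 34966), Pow(Mul(Rational(1, 177), Pow(2944749, Rational(1, 2))), -1))) = Add(Rational(46855, 215172), Mul(Rational(27617, 34966), Mul(Rational(1, 16637), Pow(2944749, Rational(1, 2))))) = Add(Rational(46855, 215172), Mul(Rational(27617, 581729342), Pow(2944749, Rational(1, 2))))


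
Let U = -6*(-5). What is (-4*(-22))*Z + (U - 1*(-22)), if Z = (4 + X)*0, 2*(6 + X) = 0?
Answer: 52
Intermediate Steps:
X = -6 (X = -6 + (½)*0 = -6 + 0 = -6)
Z = 0 (Z = (4 - 6)*0 = -2*0 = 0)
U = 30
(-4*(-22))*Z + (U - 1*(-22)) = -4*(-22)*0 + (30 - 1*(-22)) = 88*0 + (30 + 22) = 0 + 52 = 52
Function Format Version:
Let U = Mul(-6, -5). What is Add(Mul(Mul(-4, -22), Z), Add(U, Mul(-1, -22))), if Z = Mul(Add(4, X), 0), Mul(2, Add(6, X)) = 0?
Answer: 52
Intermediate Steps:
X = -6 (X = Add(-6, Mul(Rational(1, 2), 0)) = Add(-6, 0) = -6)
Z = 0 (Z = Mul(Add(4, -6), 0) = Mul(-2, 0) = 0)
U = 30
Add(Mul(Mul(-4, -22), Z), Add(U, Mul(-1, -22))) = Add(Mul(Mul(-4, -22), 0), Add(30, Mul(-1, -22))) = Add(Mul(88, 0), Add(30, 22)) = Add(0, 52) = 52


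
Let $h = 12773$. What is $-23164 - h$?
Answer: $-35937$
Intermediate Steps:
$-23164 - h = -23164 - 12773 = -35937$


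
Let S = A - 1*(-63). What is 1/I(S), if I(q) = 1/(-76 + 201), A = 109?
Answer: 125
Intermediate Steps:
S = 172 (S = 109 - 1*(-63) = 109 + 63 = 172)
I(q) = 1/125
1/I(S) = 1/(1/125) = 125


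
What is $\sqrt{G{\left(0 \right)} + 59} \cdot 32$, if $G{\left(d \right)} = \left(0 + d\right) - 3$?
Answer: $64 \sqrt{14} \approx 239.47$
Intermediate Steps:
$G{\left(d \right)} = -3 + d$ ($G{\left(d \right)} = d - 3 = -3 + d$)
$\sqrt{G{\left(0 \right)} + 59} \cdot 32 = \sqrt{\left(-3 + 0\right) + 59} \cdot 32 = \sqrt{-3 + 59} \cdot 32 = \sqrt{56} \cdot 32 = 2 \sqrt{14} \cdot 32 = 64 \sqrt{14}$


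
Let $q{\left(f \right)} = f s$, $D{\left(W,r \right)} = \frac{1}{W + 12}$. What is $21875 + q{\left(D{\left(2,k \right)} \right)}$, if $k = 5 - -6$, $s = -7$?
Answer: $\frac{43749}{2} \approx 21875.0$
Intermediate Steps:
$k = 11$ ($k = 5 + 6 = 11$)
$D{\left(W,r \right)} = \frac{1}{12 + W}$
$q{\left(f \right)} = - 7 f$ ($q{\left(f \right)} = f \left(-7\right) = - 7 f$)
$21875 + q{\left(D{\left(2,k \right)} \right)} = 21875 - \frac{7}{12 + 2} = 21875 - \frac{7}{14} = 21875 - \frac{1}{2} = \frac{43749}{2}$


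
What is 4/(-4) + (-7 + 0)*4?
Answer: -29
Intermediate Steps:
4/(-4) + (-7 + 0)*4 = 4*(-¼) - 7*4 = -1 - 28 = -29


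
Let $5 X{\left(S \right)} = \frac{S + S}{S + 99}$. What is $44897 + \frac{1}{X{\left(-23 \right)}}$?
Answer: $\frac{1032441}{23} \approx 44889.0$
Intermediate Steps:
$X{\left(S \right)} = \frac{2 S}{5 \left(99 + S\right)}$ ($X{\left(S \right)} = \frac{\left(S + S\right) \frac{1}{S + 99}}{5} = \frac{2 S \frac{1}{99 + S}}{5} = \frac{2 S}{5 \left(99 + S\right)}$)
$44897 + \frac{1}{X{\left(-23 \right)}} = 44897 + \frac{1}{\frac{2}{5} \left(-23\right) \frac{1}{99 - 23}} = 44897 + \frac{1}{\frac{2}{5} \left(-23\right) \frac{1}{76}} = 44897 + \frac{1}{- \frac{23}{190}} = 44897 - \frac{190}{23} = \frac{1032441}{23}$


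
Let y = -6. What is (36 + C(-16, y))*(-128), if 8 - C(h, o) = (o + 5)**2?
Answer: -5504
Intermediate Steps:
C(h, o) = 8 - (5 + o)**2 (C(h, o) = 8 - (o + 5)**2 = 8 - (5 + o)**2)
(36 + C(-16, y))*(-128) = (36 + (8 - (5 - 6)**2))*(-128) = (36 + (8 - 1*(-1)**2))*(-128) = (36 + (8 - 1*1))*(-128) = (36 + (8 - 1))*(-128) = (36 + 7)*(-128) = 43*(-128) = -5504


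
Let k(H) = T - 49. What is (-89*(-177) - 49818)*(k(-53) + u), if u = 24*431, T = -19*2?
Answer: -349404705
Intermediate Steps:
T = -38
u = 10344
k(H) = -87 (k(H) = -38 - 49 = -87)
(-89*(-177) - 49818)*(k(-53) + u) = (-89*(-177) - 49818)*(-87 + 10344) = (15753 - 49818)*10257 = -34065*10257 = -349404705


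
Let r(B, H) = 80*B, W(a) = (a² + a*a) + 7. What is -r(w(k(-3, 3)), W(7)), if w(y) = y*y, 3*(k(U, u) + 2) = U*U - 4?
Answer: -80/9 ≈ -8.8889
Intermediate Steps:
W(a) = 7 + 2*a² (W(a) = (a² + a²) + 7 = 2*a² + 7 = 7 + 2*a²)
k(U, u) = -10/3 + U²/3 (k(U, u) = -2 + (U*U - 4)/3 = -2 + (U² - 4)/3 = -2 + (-4 + U²)/3 = -2 + (-4/3 + U²/3) = -10/3 + U²/3)
w(y) = y²
-r(w(k(-3, 3)), W(7)) = -80*(-10/3 + (⅓)*(-3)²)² = -80*(-10/3 + (⅓)*9)² = -80*(-10/3 + 3)² = -80*(-⅓)² = -80/9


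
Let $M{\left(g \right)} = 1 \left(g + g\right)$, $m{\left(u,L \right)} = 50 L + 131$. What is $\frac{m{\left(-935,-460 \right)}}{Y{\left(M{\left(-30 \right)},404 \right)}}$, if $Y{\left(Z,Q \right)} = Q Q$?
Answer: $- \frac{22869}{163216} \approx -0.14012$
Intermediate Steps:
$m{\left(u,L \right)} = 131 + 50 L$
$M{\left(g \right)} = 2 g$ ($M{\left(g \right)} = 1 \cdot 2 g = 2 g$)
$Y{\left(Z,Q \right)} = Q^{2}$
$\frac{m{\left(-935,-460 \right)}}{Y{\left(M{\left(-30 \right)},404 \right)}} = \frac{131 + 50 \left(-460\right)}{404^{2}} = \frac{131 - 23000}{163216} = \left(-22869\right) \frac{1}{163216} = - \frac{22869}{163216}$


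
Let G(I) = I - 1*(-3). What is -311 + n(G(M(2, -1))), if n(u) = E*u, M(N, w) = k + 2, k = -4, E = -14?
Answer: -325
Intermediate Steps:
M(N, w) = -2 (M(N, w) = -4 + 2 = -2)
G(I) = 3 + I (G(I) = I + 3 = 3 + I)
n(u) = -14*u
-311 + n(G(M(2, -1))) = -311 - 14*(3 - 2) = -311 - 14*1 = -311 - 14 = -325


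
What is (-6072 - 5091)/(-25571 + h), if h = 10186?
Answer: 11163/15385 ≈ 0.72558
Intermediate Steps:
(-6072 - 5091)/(-25571 + h) = (-6072 - 5091)/(-25571 + 10186) = -11163/(-15385) = -11163*(-1/15385) = 11163/15385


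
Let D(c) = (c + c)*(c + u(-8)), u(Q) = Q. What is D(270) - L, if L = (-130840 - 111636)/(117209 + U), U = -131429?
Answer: 502900781/3555 ≈ 1.4146e+5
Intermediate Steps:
D(c) = 2*c*(-8 + c) (D(c) = (c + c)*(c - 8) = (2*c)*(-8 + c) = 2*c*(-8 + c))
L = 60619/3555 (L = (-130840 - 111636)/(117209 - 131429) = -242476/(-14220) = -242476*(-1/14220) = 60619/3555 ≈ 17.052)
D(270) - L = 2*270*(-8 + 270) - 1*60619/3555 = 2*270*262 - 60619/3555 = 141480 - 60619/3555 = 502900781/3555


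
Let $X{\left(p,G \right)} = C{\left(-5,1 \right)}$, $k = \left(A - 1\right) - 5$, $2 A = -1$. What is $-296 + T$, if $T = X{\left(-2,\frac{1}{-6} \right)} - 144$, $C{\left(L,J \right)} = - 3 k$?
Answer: $- \frac{841}{2} \approx -420.5$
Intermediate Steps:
$A = - \frac{1}{2}$ ($A = \frac{1}{2} \left(-1\right) = - \frac{1}{2} \approx -0.5$)
$k = - \frac{13}{2}$ ($k = \left(- \frac{1}{2} - 1\right) - 5 = - \frac{3}{2} - 5 = - \frac{13}{2} \approx -6.5$)
$C{\left(L,J \right)} = \frac{39}{2}$ ($C{\left(L,J \right)} = \left(-3\right) \left(- \frac{13}{2}\right) = \frac{39}{2}$)
$X{\left(p,G \right)} = \frac{39}{2}$
$T = - \frac{249}{2}$ ($T = \frac{39}{2} - 144 = - \frac{249}{2} \approx -124.5$)
$-296 + T = -296 - \frac{249}{2} = - \frac{841}{2}$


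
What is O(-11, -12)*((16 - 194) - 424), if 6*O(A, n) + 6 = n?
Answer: 1806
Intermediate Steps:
O(A, n) = -1 + n/6
O(-11, -12)*((16 - 194) - 424) = (-1 + (⅙)*(-12))*((16 - 194) - 424) = (-1 - 2)*(-178 - 424) = -3*(-602) = 1806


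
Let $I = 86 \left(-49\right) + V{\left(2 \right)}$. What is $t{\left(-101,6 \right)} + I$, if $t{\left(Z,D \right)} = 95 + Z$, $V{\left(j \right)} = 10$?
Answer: $-4210$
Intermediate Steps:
$I = -4204$ ($I = 86 \left(-49\right) + 10 = -4214 + 10 = -4204$)
$t{\left(-101,6 \right)} + I = \left(95 - 101\right) - 4204 = -6 - 4204 = -4210$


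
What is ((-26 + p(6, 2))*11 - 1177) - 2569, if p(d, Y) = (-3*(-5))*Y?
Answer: -3702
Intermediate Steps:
p(d, Y) = 15*Y
((-26 + p(6, 2))*11 - 1177) - 2569 = ((-26 + 15*2)*11 - 1177) - 2569 = ((-26 + 30)*11 - 1177) - 2569 = (4*11 - 1177) - 2569 = (44 - 1177) - 2569 = -1133 - 2569 = -3702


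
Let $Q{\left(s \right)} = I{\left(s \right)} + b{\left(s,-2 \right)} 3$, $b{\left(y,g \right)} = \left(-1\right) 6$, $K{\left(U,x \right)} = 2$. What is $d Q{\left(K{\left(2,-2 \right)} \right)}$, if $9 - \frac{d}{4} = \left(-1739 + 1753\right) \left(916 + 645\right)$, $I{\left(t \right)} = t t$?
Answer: $1223320$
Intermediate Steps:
$I{\left(t \right)} = t^{2}$
$b{\left(y,g \right)} = -6$
$Q{\left(s \right)} = -18 + s^{2}$ ($Q{\left(s \right)} = s^{2} - 18 = -18 + s^{2}$)
$d = -87380$ ($d = 36 - 4 \left(-1739 + 1753\right) \left(916 + 645\right) = 36 - 4 \cdot 14 \cdot 1561 = 36 - 87416 = -87380$)
$d Q{\left(K{\left(2,-2 \right)} \right)} = - 87380 \left(-18 + 2^{2}\right) = - 87380 \left(-18 + 4\right) = \left(-87380\right) \left(-14\right) = 1223320$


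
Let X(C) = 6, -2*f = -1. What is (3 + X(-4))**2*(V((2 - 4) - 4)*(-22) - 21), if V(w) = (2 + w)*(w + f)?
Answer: -40905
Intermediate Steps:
f = 1/2 (f = -1/2*(-1) = 1/2 ≈ 0.50000)
V(w) = (1/2 + w)*(2 + w) (V(w) = (2 + w)*(w + 1/2) = (2 + w)*(1/2 + w) = (1/2 + w)*(2 + w))
(3 + X(-4))**2*(V((2 - 4) - 4)*(-22) - 21) = (3 + 6)**2*((1 + ((2 - 4) - 4)**2 + 5*((2 - 4) - 4)/2)*(-22) - 21) = 9**2*((1 + (-2 - 4)**2 + 5*(-2 - 4)/2)*(-22) - 21) = 81*((1 + (-6)**2 + (5/2)*(-6))*(-22) - 21) = 81*((1 + 36 - 15)*(-22) - 21) = 81*(22*(-22) - 21) = 81*(-484 - 21) = 81*(-505) = -40905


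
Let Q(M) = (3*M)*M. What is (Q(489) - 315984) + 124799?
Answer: 526178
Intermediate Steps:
Q(M) = 3*M**2
(Q(489) - 315984) + 124799 = (3*489**2 - 315984) + 124799 = (3*239121 - 315984) + 124799 = (717363 - 315984) + 124799 = 401379 + 124799 = 526178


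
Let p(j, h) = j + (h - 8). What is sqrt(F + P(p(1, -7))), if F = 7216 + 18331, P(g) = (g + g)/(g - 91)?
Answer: sqrt(5748135)/15 ≈ 159.84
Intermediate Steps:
p(j, h) = -8 + h + j (p(j, h) = j + (-8 + h) = -8 + h + j)
P(g) = 2*g/(-91 + g) (P(g) = (2*g)/(-91 + g) = 2*g/(-91 + g))
F = 25547
sqrt(F + P(p(1, -7))) = sqrt(25547 + 2*(-8 - 7 + 1)/(-91 + (-8 - 7 + 1))) = sqrt(25547 + 2*(-14)/(-91 - 14)) = sqrt(25547 + 2*(-14)/(-105)) = sqrt(25547 + 2*(-14)*(-1/105)) = sqrt(25547 + 4/15) = sqrt(383209/15) = sqrt(5748135)/15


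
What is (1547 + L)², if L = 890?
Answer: 5938969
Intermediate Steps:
(1547 + L)² = (1547 + 890)² = 2437² = 5938969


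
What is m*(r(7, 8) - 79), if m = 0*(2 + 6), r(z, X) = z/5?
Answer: 0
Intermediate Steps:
r(z, X) = z/5 (r(z, X) = z*(1/5) = z/5)
m = 0 (m = 0*8 = 0)
m*(r(7, 8) - 79) = 0*((1/5)*7 - 79) = 0*(7/5 - 79) = 0*(-388/5) = 0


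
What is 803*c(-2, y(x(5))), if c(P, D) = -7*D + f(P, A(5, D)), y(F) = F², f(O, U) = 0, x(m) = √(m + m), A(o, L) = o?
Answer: -56210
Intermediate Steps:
x(m) = √2*√m (x(m) = √(2*m) = √2*√m)
c(P, D) = -7*D (c(P, D) = -7*D + 0 = -7*D)
803*c(-2, y(x(5))) = 803*(-7*(√2*√5)²) = 803*(-7*(√10)²) = 803*(-7*10) = 803*(-70) = -56210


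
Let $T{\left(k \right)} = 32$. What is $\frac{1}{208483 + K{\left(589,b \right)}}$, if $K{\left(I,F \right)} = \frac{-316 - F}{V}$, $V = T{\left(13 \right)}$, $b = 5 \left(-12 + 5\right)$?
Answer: $\frac{32}{6671175} \approx 4.7968 \cdot 10^{-6}$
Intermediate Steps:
$b = -35$ ($b = 5 \left(-7\right) = -35$)
$V = 32$
$K{\left(I,F \right)} = - \frac{79}{8} - \frac{F}{32}$ ($K{\left(I,F \right)} = \frac{-316 - F}{32} = \left(-316 - F\right) \frac{1}{32} = - \frac{79}{8} - \frac{F}{32}$)
$\frac{1}{208483 + K{\left(589,b \right)}} = \frac{1}{208483 - \frac{281}{32}} = \frac{1}{\frac{6671175}{32}} = \frac{32}{6671175}$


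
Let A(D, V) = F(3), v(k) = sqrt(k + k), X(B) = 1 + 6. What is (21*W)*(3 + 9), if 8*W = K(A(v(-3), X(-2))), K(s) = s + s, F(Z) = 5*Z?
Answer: 945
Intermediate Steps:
X(B) = 7
v(k) = sqrt(2)*sqrt(k) (v(k) = sqrt(2*k) = sqrt(2)*sqrt(k))
A(D, V) = 15 (A(D, V) = 5*3 = 15)
K(s) = 2*s
W = 15/4 (W = (2*15)/8 = (1/8)*30 = 15/4 ≈ 3.7500)
(21*W)*(3 + 9) = (21*(15/4))*(3 + 9) = (315/4)*12 = 945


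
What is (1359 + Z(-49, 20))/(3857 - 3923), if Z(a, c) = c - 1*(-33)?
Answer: -706/33 ≈ -21.394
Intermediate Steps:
Z(a, c) = 33 + c (Z(a, c) = c + 33 = 33 + c)
(1359 + Z(-49, 20))/(3857 - 3923) = (1359 + (33 + 20))/(3857 - 3923) = (1359 + 53)/(-66) = 1412*(-1/66) = -706/33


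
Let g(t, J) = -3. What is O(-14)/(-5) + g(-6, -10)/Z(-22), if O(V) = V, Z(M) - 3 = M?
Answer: 281/95 ≈ 2.9579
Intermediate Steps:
Z(M) = 3 + M
O(-14)/(-5) + g(-6, -10)/Z(-22) = -14/(-5) - 3/(3 - 22) = -14*(-1/5) - 3/(-19) = 14/5 - 3*(-1/19) = 14/5 + 3/19 = 281/95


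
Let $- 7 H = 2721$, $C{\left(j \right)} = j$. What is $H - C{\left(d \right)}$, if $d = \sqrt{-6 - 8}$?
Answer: $- \frac{2721}{7} - i \sqrt{14} \approx -388.71 - 3.7417 i$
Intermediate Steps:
$d = i \sqrt{14}$ ($d = \sqrt{-14} = i \sqrt{14} \approx 3.7417 i$)
$H = - \frac{2721}{7}$ ($H = \left(- \frac{1}{7}\right) 2721 = - \frac{2721}{7} \approx -388.71$)
$H - C{\left(d \right)} = - \frac{2721}{7} - i \sqrt{14}$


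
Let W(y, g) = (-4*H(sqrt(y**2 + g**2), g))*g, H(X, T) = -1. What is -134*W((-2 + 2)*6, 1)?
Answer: -536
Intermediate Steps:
W(y, g) = 4*g (W(y, g) = (-4*(-1))*g = 4*g)
-134*W((-2 + 2)*6, 1) = -536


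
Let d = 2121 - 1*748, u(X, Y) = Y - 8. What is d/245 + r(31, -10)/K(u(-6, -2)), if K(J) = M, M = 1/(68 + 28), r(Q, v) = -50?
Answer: -1174627/245 ≈ -4794.4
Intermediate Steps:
u(X, Y) = -8 + Y
M = 1/96 ≈ 0.010417
K(J) = 1/96
d = 1373 (d = 2121 - 748 = 1373)
d/245 + r(31, -10)/K(u(-6, -2)) = 1373/245 - 50/1/96 = 1373*(1/245) - 50*96 = 1373/245 - 4800 = -1174627/245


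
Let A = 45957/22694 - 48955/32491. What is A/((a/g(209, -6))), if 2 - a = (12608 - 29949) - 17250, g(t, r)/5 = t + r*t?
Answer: -1997016511325/25507174633122 ≈ -0.078292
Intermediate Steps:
A = 382204117/737350754 (A = 45957*(1/22694) - 48955*1/32491 = 45957/22694 - 48955/32491 = 382204117/737350754 ≈ 0.51835)
g(t, r) = 5*t + 5*r*t (g(t, r) = 5*(t + r*t) = 5*t + 5*r*t)
a = 34593 (a = 2 - ((12608 - 29949) - 17250) = 2 - (-17341 - 17250) = 2 - 1*(-34591) = 2 + 34591 = 34593)
A/((a/g(209, -6))) = 382204117/(737350754*((34593/((5*209*(1 - 6)))))) = 382204117/(737350754*((34593/((5*209*(-5)))))) = 382204117/(737350754*((34593/(-5225)))) = 382204117/(737350754*((34593*(-1/5225)))) = 382204117/(737350754*(-34593/5225)) = (382204117/737350754)*(-5225/34593) = -1997016511325/25507174633122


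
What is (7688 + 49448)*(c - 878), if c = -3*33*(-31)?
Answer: 125184976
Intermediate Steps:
c = 3069 (c = -99*(-31) = 3069)
(7688 + 49448)*(c - 878) = (7688 + 49448)*(3069 - 878) = 57136*2191 = 125184976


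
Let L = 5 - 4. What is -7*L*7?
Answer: -49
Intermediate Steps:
L = 1
-7*L*7 = -7*1*7 = -7*7 = -49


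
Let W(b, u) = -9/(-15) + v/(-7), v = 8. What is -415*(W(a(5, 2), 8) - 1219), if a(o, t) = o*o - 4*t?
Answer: 3542772/7 ≈ 5.0611e+5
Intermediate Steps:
a(o, t) = o² - 4*t
W(b, u) = -19/35 (W(b, u) = -9/(-15) + 8/(-7) = -9*(-1/15) + 8*(-⅐) = ⅗ - 8/7 = -19/35)
-415*(W(a(5, 2), 8) - 1219) = -415*(-19/35 - 1219) = -415*(-42684/35) = 3542772/7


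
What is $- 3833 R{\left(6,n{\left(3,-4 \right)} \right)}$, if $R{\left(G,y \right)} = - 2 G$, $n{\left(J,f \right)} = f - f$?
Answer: $45996$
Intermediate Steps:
$n{\left(J,f \right)} = 0$
$- 3833 R{\left(6,n{\left(3,-4 \right)} \right)} = - 3833 \left(\left(-2\right) 6\right) = \left(-3833\right) \left(-12\right) = 45996$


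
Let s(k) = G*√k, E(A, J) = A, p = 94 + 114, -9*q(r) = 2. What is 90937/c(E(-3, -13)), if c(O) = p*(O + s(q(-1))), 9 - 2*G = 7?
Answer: -2455299/17264 - 272811*I*√2/17264 ≈ -142.22 - 22.348*I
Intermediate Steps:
G = 1 (G = 9/2 - ½*7 = 9/2 - 7/2 = 1)
q(r) = -2/9 (q(r) = -⅑*2 = -2/9)
p = 208
s(k) = √k (s(k) = 1*√k = √k)
c(O) = 208*O + 208*I*√2/3 (c(O) = 208*(O + √(-2/9)) = 208*(O + I*√2/3) = 208*O + 208*I*√2/3)
90937/c(E(-3, -13)) = 90937/(208*(-3) + 208*I*√2/3) = 90937/(-624 + 208*I*√2/3)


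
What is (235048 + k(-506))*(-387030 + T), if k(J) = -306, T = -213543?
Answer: -140979707166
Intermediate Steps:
(235048 + k(-506))*(-387030 + T) = (235048 - 306)*(-387030 - 213543) = 234742*(-600573) = -140979707166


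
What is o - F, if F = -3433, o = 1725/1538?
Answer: 5281679/1538 ≈ 3434.1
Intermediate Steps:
o = 1725/1538 (o = 1725*(1/1538) = 1725/1538 ≈ 1.1216)
o - F = 1725/1538 - 1*(-3433) = 1725/1538 + 3433 = 5281679/1538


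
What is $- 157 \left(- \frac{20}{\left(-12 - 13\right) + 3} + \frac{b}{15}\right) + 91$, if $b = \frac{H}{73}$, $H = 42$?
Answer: $- \frac{231863}{4015} \approx -57.749$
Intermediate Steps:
$b = \frac{42}{73} \approx 0.57534$
$- 157 \left(- \frac{20}{\left(-12 - 13\right) + 3} + \frac{b}{15}\right) + 91 = - 157 \left(- \frac{20}{\left(-12 - 13\right) + 3} + \frac{42}{73 \cdot 15}\right) + 91 = - 157 \left(- \frac{20}{-25 + 3} + \frac{42}{73} \cdot \frac{1}{15}\right) + 91 = - 157 \left(- \frac{20}{-22} + \frac{14}{365}\right) + 91 = - 157 \left(\left(-20\right) \left(- \frac{1}{22}\right) + \frac{14}{365}\right) + 91 = - 157 \left(\frac{10}{11} + \frac{14}{365}\right) + 91 = \left(-157\right) \frac{3804}{4015} + 91 = - \frac{597228}{4015} + 91 = - \frac{231863}{4015}$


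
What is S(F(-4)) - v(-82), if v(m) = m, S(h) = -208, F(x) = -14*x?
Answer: -126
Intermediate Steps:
S(F(-4)) - v(-82) = -208 - 1*(-82) = -208 + 82 = -126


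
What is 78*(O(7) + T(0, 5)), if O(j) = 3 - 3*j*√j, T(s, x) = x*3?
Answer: 1404 - 1638*√7 ≈ -2929.7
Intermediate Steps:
T(s, x) = 3*x
O(j) = 3 - 3*j^(3/2)
78*(O(7) + T(0, 5)) = 78*((3 - 21*√7) + 3*5) = 78*((3 - 21*√7) + 15) = 78*(18 - 21*√7) = 1404 - 1638*√7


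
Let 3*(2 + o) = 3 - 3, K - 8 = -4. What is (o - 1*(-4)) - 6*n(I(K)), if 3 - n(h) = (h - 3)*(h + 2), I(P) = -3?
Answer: 20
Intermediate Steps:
K = 4 (K = 8 - 4 = 4)
o = -2 (o = -2 + (3 - 3)/3 = -2 + (⅓)*0 = -2 + 0 = -2)
n(h) = 3 - (-3 + h)*(2 + h) (n(h) = 3 - (h - 3)*(h + 2) = 3 - (-3 + h)*(2 + h))
(o - 1*(-4)) - 6*n(I(K)) = (-2 - 1*(-4)) - 6*(9 - 3 - 1*(-3)²) = (-2 + 4) - 6*(9 - 3 - 1*9) = 2 - 6*(9 - 3 - 9) = 2 - 6*(-3) = 2 + 18 = 20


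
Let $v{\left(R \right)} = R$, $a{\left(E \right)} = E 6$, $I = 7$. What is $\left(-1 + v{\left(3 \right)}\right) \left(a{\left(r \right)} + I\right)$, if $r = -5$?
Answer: $-46$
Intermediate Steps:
$a{\left(E \right)} = 6 E$
$\left(-1 + v{\left(3 \right)}\right) \left(a{\left(r \right)} + I\right) = \left(-1 + 3\right) \left(6 \left(-5\right) + 7\right) = 2 \left(-30 + 7\right) = 2 \left(-23\right) = -46$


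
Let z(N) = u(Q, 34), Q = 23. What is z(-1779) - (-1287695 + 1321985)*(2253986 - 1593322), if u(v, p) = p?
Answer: -22654168526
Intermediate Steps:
z(N) = 34
z(-1779) - (-1287695 + 1321985)*(2253986 - 1593322) = 34 - (-1287695 + 1321985)*(2253986 - 1593322) = 34 - 34290*660664 = 34 - 1*22654168560 = 34 - 22654168560 = -22654168526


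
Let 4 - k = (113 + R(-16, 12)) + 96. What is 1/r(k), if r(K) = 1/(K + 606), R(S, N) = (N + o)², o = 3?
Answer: 176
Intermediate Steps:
R(S, N) = (3 + N)² (R(S, N) = (N + 3)² = (3 + N)²)
k = -430 (k = 4 - ((113 + (3 + 12)²) + 96) = 4 - ((113 + 15²) + 96) = 4 - ((113 + 225) + 96) = 4 - (338 + 96) = 4 - 1*434 = 4 - 434 = -430)
r(K) = 1/(606 + K)
1/r(k) = 1/(1/(606 - 430)) = 1/(1/176) = 176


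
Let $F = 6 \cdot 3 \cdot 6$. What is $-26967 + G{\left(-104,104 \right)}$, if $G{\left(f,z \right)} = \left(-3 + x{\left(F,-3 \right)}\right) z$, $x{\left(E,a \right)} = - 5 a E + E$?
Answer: $152433$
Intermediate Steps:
$F = 108$ ($F = 18 \cdot 6 = 108$)
$x{\left(E,a \right)} = E - 5 E a$ ($x{\left(E,a \right)} = - 5 E a + E = E - 5 E a$)
$G{\left(f,z \right)} = 1725 z$ ($G{\left(f,z \right)} = \left(-3 + 108 \left(1 - -15\right)\right) z = \left(-3 + 108 \left(1 + 15\right)\right) z = \left(-3 + 108 \cdot 16\right) z = \left(-3 + 1728\right) z = 1725 z$)
$-26967 + G{\left(-104,104 \right)} = -26967 + 1725 \cdot 104 = -26967 + 179400 = 152433$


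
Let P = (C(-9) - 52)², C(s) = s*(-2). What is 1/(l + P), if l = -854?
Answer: 1/302 ≈ 0.0033113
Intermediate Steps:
C(s) = -2*s
P = 1156 (P = (-2*(-9) - 52)² = (18 - 52)² = (-34)² = 1156)
1/(l + P) = 1/(-854 + 1156) = 1/302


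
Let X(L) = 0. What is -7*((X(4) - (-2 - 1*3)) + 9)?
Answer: -98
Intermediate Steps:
-7*((X(4) - (-2 - 1*3)) + 9) = -7*((0 - (-2 - 1*3)) + 9) = -7*((0 - (-2 - 3)) + 9) = -7*((0 - 1*(-5)) + 9) = -7*((0 + 5) + 9) = -7*(5 + 9) = -7*14 = -98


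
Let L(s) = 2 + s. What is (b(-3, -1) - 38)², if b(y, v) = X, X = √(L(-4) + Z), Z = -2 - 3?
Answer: (38 - I*√7)² ≈ 1437.0 - 201.08*I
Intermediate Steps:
Z = -5
X = I*√7 (X = √((2 - 4) - 5) = √(-2 - 5) = √(-7) = I*√7 ≈ 2.6458*I)
b(y, v) = I*√7
(b(-3, -1) - 38)² = (I*√7 - 38)² = (-38 + I*√7)²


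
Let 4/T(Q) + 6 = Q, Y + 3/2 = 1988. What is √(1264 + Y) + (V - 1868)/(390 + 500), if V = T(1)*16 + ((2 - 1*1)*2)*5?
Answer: -4677/2225 + √13002/2 ≈ 54.911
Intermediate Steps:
Y = 3973/2 (Y = -3/2 + 1988 = 3973/2 ≈ 1986.5)
T(Q) = 4/(-6 + Q)
V = -14/5 (V = (4/(-6 + 1))*16 + ((2 - 1*1)*2)*5 = (4/(-5))*16 + ((2 - 1)*2)*5 = (4*(-⅕))*16 + (1*2)*5 = -⅘*16 + 2*5 = -64/5 + 10 = -14/5 ≈ -2.8000)
√(1264 + Y) + (V - 1868)/(390 + 500) = √(1264 + 3973/2) + (-14/5 - 1868)/(390 + 500) = √(6501/2) - 9354/5/890 = √13002/2 - 9354/5*1/890 = √13002/2 - 4677/2225 = -4677/2225 + √13002/2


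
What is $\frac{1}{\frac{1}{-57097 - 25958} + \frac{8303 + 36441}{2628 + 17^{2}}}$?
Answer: $\frac{242271435}{3716210003} \approx 0.065193$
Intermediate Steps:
$\frac{1}{\frac{1}{-57097 - 25958} + \frac{8303 + 36441}{2628 + 17^{2}}} = \frac{1}{\frac{1}{-83055} + \frac{44744}{2628 + 289}} = \frac{1}{- \frac{1}{83055} + \frac{44744}{2917}} = \frac{1}{\frac{3716210003}{242271435}} = \frac{242271435}{3716210003}$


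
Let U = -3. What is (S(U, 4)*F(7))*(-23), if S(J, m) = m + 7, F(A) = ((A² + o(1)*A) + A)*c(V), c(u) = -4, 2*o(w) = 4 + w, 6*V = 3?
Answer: 74382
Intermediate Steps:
V = ½ (V = (⅙)*3 = ½ ≈ 0.50000)
o(w) = 2 + w/2 (o(w) = (4 + w)/2 = 2 + w/2)
F(A) = -14*A - 4*A² (F(A) = ((A² + (2 + (½)*1)*A) + A)*(-4) = ((A² + (2 + ½)*A) + A)*(-4) = ((A² + 5*A/2) + A)*(-4) = (A² + 7*A/2)*(-4) = -14*A - 4*A²)
S(J, m) = 7 + m
(S(U, 4)*F(7))*(-23) = ((7 + 4)*(-2*7*(7 + 2*7)))*(-23) = (11*(-2*7*(7 + 14)))*(-23) = (11*(-2*7*21))*(-23) = (11*(-294))*(-23) = -3234*(-23) = 74382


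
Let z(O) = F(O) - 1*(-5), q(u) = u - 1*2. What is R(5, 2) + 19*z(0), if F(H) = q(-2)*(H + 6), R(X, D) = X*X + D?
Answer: -334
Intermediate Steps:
R(X, D) = D + X² (R(X, D) = X² + D = D + X²)
q(u) = -2 + u (q(u) = u - 2 = -2 + u)
F(H) = -24 - 4*H (F(H) = (-2 - 2)*(H + 6) = -4*(6 + H) = -24 - 4*H)
z(O) = -19 - 4*O (z(O) = (-24 - 4*O) - 1*(-5) = (-24 - 4*O) + 5 = -19 - 4*O)
R(5, 2) + 19*z(0) = (2 + 5²) + 19*(-19 - 4*0) = (2 + 25) + 19*(-19 + 0) = 27 + 19*(-19) = 27 - 361 = -334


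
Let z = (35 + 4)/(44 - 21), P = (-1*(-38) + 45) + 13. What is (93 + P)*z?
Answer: 7371/23 ≈ 320.48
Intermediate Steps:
P = 96 (P = (38 + 45) + 13 = 83 + 13 = 96)
z = 39/23 ≈ 1.6957
(93 + P)*z = (93 + 96)*(39/23) = 189*(39/23) = 7371/23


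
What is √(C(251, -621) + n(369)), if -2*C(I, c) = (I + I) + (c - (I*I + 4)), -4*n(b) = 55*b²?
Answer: I*√7362607/2 ≈ 1356.7*I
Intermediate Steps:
n(b) = -55*b²/4
C(I, c) = 2 + I²/2 - I - c/2 (C(I, c) = -((I + I) + (c - (I*I + 4)))/2 = -(2*I + (c - (I² + 4)))/2 = -(2*I + (c - (4 + I²)))/2 = -(2*I + (c + (-4 - I²)))/2 = -(2*I + (-4 + c - I²))/2 = -(-4 + c - I² + 2*I)/2 = 2 + I²/2 - I - c/2)
√(C(251, -621) + n(369)) = √((2 + (½)*251² - 1*251 - ½*(-621)) - 55/4*369²) = √((2 + (½)*63001 - 251 + 621/2) - 55/4*136161) = √((2 + 63001/2 - 251 + 621/2) - 7488855/4) = √(31562 - 7488855/4) = √(-7362607/4) = I*√7362607/2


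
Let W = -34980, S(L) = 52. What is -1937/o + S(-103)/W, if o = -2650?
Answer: 63791/87450 ≈ 0.72946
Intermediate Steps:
-1937/o + S(-103)/W = -1937/(-2650) + 52/(-34980) = -1937*(-1/2650) + 52*(-1/34980) = 1937/2650 - 13/8745 = 63791/87450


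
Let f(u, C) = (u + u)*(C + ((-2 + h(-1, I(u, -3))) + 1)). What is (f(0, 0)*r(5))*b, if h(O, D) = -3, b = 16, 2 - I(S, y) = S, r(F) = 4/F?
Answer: 0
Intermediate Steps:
I(S, y) = 2 - S
f(u, C) = 2*u*(-4 + C) (f(u, C) = (u + u)*(C + ((-2 - 3) + 1)) = (2*u)*(C + (-5 + 1)) = (2*u)*(C - 4) = (2*u)*(-4 + C) = 2*u*(-4 + C))
(f(0, 0)*r(5))*b = ((2*0*(-4 + 0))*(4/5))*16 = ((2*0*(-4))*(4*(⅕)))*16 = (0*(⅘))*16 = 0*16 = 0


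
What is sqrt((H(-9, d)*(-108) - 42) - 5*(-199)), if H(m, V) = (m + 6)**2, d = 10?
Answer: I*sqrt(19) ≈ 4.3589*I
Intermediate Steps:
H(m, V) = (6 + m)**2
sqrt((H(-9, d)*(-108) - 42) - 5*(-199)) = sqrt(((6 - 9)**2*(-108) - 42) - 5*(-199)) = sqrt(((-3)**2*(-108) - 42) + 995) = sqrt((9*(-108) - 42) + 995) = sqrt((-972 - 42) + 995) = sqrt(-1014 + 995) = sqrt(-19) = I*sqrt(19)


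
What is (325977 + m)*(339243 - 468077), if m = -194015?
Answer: -17001192308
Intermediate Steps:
(325977 + m)*(339243 - 468077) = (325977 - 194015)*(339243 - 468077) = 131962*(-128834) = -17001192308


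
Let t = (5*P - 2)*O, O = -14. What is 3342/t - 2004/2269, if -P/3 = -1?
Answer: -3973863/206479 ≈ -19.246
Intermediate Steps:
P = 3 (P = -3*(-1) = 3)
t = -182 (t = (5*3 - 2)*(-14) = (15 - 2)*(-14) = 13*(-14) = -182)
3342/t - 2004/2269 = 3342/(-182) - 2004/2269 = 3342*(-1/182) - 2004*1/2269 = -1671/91 - 2004/2269 = -3973863/206479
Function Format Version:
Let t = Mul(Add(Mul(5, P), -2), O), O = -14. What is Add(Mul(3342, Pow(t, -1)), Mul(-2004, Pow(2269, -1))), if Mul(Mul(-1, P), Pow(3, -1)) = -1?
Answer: Rational(-3973863, 206479) ≈ -19.246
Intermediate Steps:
P = 3 (P = Mul(-3, -1) = 3)
t = -182 (t = Mul(Add(Mul(5, 3), -2), -14) = Mul(Add(15, -2), -14) = Mul(13, -14) = -182)
Add(Mul(3342, Pow(t, -1)), Mul(-2004, Pow(2269, -1))) = Add(Mul(3342, Pow(-182, -1)), Mul(-2004, Pow(2269, -1))) = Add(Mul(3342, Rational(-1, 182)), Mul(-2004, Rational(1, 2269))) = Add(Rational(-1671, 91), Rational(-2004, 2269)) = Rational(-3973863, 206479)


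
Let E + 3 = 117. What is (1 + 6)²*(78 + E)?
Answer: 9408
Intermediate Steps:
E = 114 (E = -3 + 117 = 114)
(1 + 6)²*(78 + E) = (1 + 6)²*(78 + 114) = 7²*192 = 49*192 = 9408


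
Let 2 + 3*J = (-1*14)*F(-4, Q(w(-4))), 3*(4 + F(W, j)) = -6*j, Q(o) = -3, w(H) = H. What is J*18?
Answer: -180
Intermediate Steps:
F(W, j) = -4 - 2*j (F(W, j) = -4 + (-6*j)/3 = -4 - 2*j)
J = -10 (J = -2/3 + ((-1*14)*(-4 - 2*(-3)))/3 = -2/3 + (-14*(-4 + 6))/3 = -2/3 + (-14*2)/3 = -2/3 + (1/3)*(-28) = -2/3 - 28/3 = -10)
J*18 = -10*18 = -180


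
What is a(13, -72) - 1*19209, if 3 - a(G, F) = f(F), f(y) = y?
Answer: -19134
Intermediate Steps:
a(G, F) = 3 - F
a(13, -72) - 1*19209 = (3 - 1*(-72)) - 1*19209 = (3 + 72) - 19209 = 75 - 19209 = -19134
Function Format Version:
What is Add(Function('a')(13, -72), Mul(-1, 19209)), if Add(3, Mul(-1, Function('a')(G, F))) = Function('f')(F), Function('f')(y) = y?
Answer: -19134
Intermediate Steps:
Function('a')(G, F) = Add(3, Mul(-1, F))
Add(Function('a')(13, -72), Mul(-1, 19209)) = Add(Add(3, Mul(-1, -72)), Mul(-1, 19209)) = Add(Add(3, 72), -19209) = Add(75, -19209) = -19134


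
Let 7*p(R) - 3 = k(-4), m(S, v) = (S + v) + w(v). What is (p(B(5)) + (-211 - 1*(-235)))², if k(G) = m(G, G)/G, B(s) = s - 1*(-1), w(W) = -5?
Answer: 485809/784 ≈ 619.65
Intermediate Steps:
B(s) = 1 + s (B(s) = s + 1 = 1 + s)
m(S, v) = -5 + S + v (m(S, v) = (S + v) - 5 = -5 + S + v)
k(G) = (-5 + 2*G)/G (k(G) = (-5 + G + G)/G = (-5 + 2*G)/G)
p(R) = 25/28 (p(R) = 3/7 + (2 - 5/(-4))/7 = 3/7 + (2 - 5*(-¼))/7 = 3/7 + (2 + 5/4)/7 = 3/7 + (⅐)*(13/4) = 3/7 + 13/28 = 25/28)
(p(B(5)) + (-211 - 1*(-235)))² = (25/28 + (-211 - 1*(-235)))² = (25/28 + (-211 + 235))² = (25/28 + 24)² = (697/28)² = 485809/784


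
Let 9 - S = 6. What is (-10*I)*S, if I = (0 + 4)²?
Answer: -480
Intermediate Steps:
S = 3 (S = 9 - 1*6 = 9 - 6 = 3)
I = 16 (I = 4² = 16)
(-10*I)*S = -10*16*3 = -160*3 = -480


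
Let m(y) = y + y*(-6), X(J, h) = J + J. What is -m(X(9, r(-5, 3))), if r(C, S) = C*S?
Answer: 90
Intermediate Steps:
X(J, h) = 2*J
m(y) = -5*y (m(y) = y - 6*y = -5*y)
-m(X(9, r(-5, 3))) = -(-5)*2*9 = -(-5)*18 = -1*(-90) = 90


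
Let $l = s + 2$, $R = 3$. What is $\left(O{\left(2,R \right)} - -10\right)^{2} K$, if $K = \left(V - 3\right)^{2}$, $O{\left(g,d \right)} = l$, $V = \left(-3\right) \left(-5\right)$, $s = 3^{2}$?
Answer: $63504$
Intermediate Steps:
$s = 9$
$V = 15$
$l = 11$ ($l = 9 + 2 = 11$)
$O{\left(g,d \right)} = 11$
$K = 144$ ($K = \left(15 - 3\right)^{2} = 12^{2} = 144$)
$\left(O{\left(2,R \right)} - -10\right)^{2} K = \left(11 - -10\right)^{2} \cdot 144 = \left(11 + 10\right)^{2} \cdot 144 = 21^{2} \cdot 144 = 441 \cdot 144 = 63504$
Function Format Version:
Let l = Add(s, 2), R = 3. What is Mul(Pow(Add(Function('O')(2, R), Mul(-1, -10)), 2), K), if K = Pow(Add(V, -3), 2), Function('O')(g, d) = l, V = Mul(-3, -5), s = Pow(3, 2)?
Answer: 63504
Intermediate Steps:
s = 9
V = 15
l = 11 (l = Add(9, 2) = 11)
Function('O')(g, d) = 11
K = 144 (K = Pow(Add(15, -3), 2) = Pow(12, 2) = 144)
Mul(Pow(Add(Function('O')(2, R), Mul(-1, -10)), 2), K) = Mul(Pow(Add(11, Mul(-1, -10)), 2), 144) = Mul(Pow(Add(11, 10), 2), 144) = Mul(Pow(21, 2), 144) = Mul(441, 144) = 63504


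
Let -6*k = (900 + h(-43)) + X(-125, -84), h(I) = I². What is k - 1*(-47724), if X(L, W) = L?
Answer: 141860/3 ≈ 47287.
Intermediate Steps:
k = -1312/3 (k = -((900 + (-43)²) - 125)/6 = -((900 + 1849) - 125)/6 = -(2749 - 125)/6 = -⅙*2624 = -1312/3 ≈ -437.33)
k - 1*(-47724) = -1312/3 - 1*(-47724) = -1312/3 + 47724 = 141860/3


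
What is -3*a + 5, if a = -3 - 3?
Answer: 23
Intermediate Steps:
a = -6
-3*a + 5 = -3*(-6) + 5 = 18 + 5 = 23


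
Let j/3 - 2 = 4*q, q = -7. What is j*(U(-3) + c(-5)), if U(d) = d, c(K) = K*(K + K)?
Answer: -3666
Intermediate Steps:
j = -78 (j = 6 + 3*(4*(-7)) = 6 + 3*(-28) = 6 - 84 = -78)
c(K) = 2*K**2 (c(K) = K*(2*K) = 2*K**2)
j*(U(-3) + c(-5)) = -78*(-3 + 2*(-5)**2) = -78*(-3 + 2*25) = -78*(-3 + 50) = -78*47 = -3666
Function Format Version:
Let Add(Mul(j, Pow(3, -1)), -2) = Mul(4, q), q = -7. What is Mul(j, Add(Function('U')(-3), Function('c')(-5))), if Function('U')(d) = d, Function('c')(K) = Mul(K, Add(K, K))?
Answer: -3666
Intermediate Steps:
j = -78 (j = Add(6, Mul(3, Mul(4, -7))) = Add(6, Mul(3, -28)) = Add(6, -84) = -78)
Function('c')(K) = Mul(2, Pow(K, 2)) (Function('c')(K) = Mul(K, Mul(2, K)) = Mul(2, Pow(K, 2)))
Mul(j, Add(Function('U')(-3), Function('c')(-5))) = Mul(-78, Add(-3, Mul(2, Pow(-5, 2)))) = Mul(-78, Add(-3, Mul(2, 25))) = Mul(-78, Add(-3, 50)) = Mul(-78, 47) = -3666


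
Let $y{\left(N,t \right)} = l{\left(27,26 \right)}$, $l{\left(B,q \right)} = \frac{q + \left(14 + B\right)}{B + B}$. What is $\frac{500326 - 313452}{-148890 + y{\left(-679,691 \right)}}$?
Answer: $- \frac{10091196}{8039993} \approx -1.2551$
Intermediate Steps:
$l{\left(B,q \right)} = \frac{14 + B + q}{2 B}$
$y{\left(N,t \right)} = \frac{67}{54}$ ($y{\left(N,t \right)} = \frac{14 + 27 + 26}{2 \cdot 27} = \frac{1}{2} \cdot \frac{1}{27} \cdot 67 = \frac{67}{54}$)
$\frac{500326 - 313452}{-148890 + y{\left(-679,691 \right)}} = \frac{500326 - 313452}{-148890 + \frac{67}{54}} = \frac{186874}{- \frac{8039993}{54}} = 186874 \left(- \frac{54}{8039993}\right) = - \frac{10091196}{8039993}$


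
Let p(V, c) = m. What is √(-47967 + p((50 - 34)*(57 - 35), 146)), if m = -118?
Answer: I*√48085 ≈ 219.28*I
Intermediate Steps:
p(V, c) = -118
√(-47967 + p((50 - 34)*(57 - 35), 146)) = √(-47967 - 118) = √(-48085) = I*√48085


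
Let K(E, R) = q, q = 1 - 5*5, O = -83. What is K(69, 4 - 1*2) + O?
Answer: -107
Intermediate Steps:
q = -24 (q = 1 - 25 = -24)
K(E, R) = -24
K(69, 4 - 1*2) + O = -24 - 83 = -107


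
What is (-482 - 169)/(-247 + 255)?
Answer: -651/8 ≈ -81.375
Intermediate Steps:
(-482 - 169)/(-247 + 255) = -651/8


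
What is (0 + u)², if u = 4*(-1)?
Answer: 16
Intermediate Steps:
u = -4
(0 + u)² = (0 - 4)² = (-4)² = 16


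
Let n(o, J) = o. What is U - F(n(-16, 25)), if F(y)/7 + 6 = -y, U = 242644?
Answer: 242574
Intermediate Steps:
F(y) = -42 - 7*y (F(y) = -42 + 7*(-y) = -42 - 7*y)
U - F(n(-16, 25)) = 242644 - (-42 - 7*(-16)) = 242644 - (-42 + 112) = 242644 - 1*70 = 242644 - 70 = 242574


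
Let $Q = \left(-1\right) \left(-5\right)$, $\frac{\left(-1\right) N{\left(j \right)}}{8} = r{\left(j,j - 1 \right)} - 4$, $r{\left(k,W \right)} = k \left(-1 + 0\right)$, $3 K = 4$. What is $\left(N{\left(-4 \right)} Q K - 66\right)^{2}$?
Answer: $4356$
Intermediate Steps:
$K = \frac{4}{3}$ ($K = \frac{1}{3} \cdot 4 = \frac{4}{3} \approx 1.3333$)
$r{\left(k,W \right)} = - k$ ($r{\left(k,W \right)} = k \left(-1\right) = - k$)
$N{\left(j \right)} = 32 + 8 j$ ($N{\left(j \right)} = - 8 \left(- j - 4\right) = - 8 \left(-4 - j\right) = 32 + 8 j$)
$Q = 5$
$\left(N{\left(-4 \right)} Q K - 66\right)^{2} = \left(\left(32 + 8 \left(-4\right)\right) 5 \cdot \frac{4}{3} - 66\right)^{2} = \left(\left(32 - 32\right) 5 \cdot \frac{4}{3} - 66\right)^{2} = \left(0 \cdot 5 \cdot \frac{4}{3} - 66\right)^{2} = \left(0 \cdot \frac{4}{3} - 66\right)^{2} = \left(0 - 66\right)^{2} = \left(-66\right)^{2} = 4356$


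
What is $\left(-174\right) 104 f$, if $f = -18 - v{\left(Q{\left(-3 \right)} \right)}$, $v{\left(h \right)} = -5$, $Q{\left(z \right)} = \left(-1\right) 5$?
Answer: $235248$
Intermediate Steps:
$Q{\left(z \right)} = -5$
$f = -13$ ($f = -18 - -5 = -18 + 5 = -13$)
$\left(-174\right) 104 f = \left(-174\right) 104 \left(-13\right) = \left(-18096\right) \left(-13\right) = 235248$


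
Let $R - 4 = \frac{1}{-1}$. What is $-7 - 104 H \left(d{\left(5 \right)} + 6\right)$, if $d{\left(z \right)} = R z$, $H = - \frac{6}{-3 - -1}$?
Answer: $-6559$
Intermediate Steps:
$R = 3$ ($R = 4 + \frac{1}{-1} = 4 - 1 = 3$)
$H = 3$ ($H = - \frac{6}{-3 + 1} = - \frac{6}{-2} = \left(-6\right) \left(- \frac{1}{2}\right) = 3$)
$d{\left(z \right)} = 3 z$
$-7 - 104 H \left(d{\left(5 \right)} + 6\right) = -7 - 104 \cdot 3 \left(3 \cdot 5 + 6\right) = -7 - 104 \cdot 3 \left(15 + 6\right) = -7 - 104 \cdot 3 \cdot 21 = -7 - 6552 = -6559$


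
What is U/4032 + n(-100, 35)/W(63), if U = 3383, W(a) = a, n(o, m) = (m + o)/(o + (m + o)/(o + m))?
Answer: 339077/399168 ≈ 0.84946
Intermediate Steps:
n(o, m) = (m + o)/(1 + o) (n(o, m) = (m + o)/(o + (m + o)/(m + o)) = (m + o)/(o + 1) = (m + o)/(1 + o))
U/4032 + n(-100, 35)/W(63) = 3383/4032 + ((35 - 100)/(1 - 100))/63 = 3383*(1/4032) + (-65/(-99))*(1/63) = 3383/4032 - 1/99*(-65)*(1/63) = 3383/4032 + (65/99)*(1/63) = 3383/4032 + 65/6237 = 339077/399168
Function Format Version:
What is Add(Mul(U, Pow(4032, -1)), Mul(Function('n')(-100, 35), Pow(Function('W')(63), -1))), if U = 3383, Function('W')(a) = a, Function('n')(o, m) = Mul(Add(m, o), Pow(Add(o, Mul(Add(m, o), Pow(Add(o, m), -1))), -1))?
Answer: Rational(339077, 399168) ≈ 0.84946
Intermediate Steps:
Function('n')(o, m) = Mul(Pow(Add(1, o), -1), Add(m, o)) (Function('n')(o, m) = Mul(Add(m, o), Pow(Add(o, Mul(Add(m, o), Pow(Add(m, o), -1))), -1)) = Mul(Add(m, o), Pow(Add(o, 1), -1)) = Mul(Add(m, o), Pow(Add(1, o), -1)) = Mul(Pow(Add(1, o), -1), Add(m, o)))
Add(Mul(U, Pow(4032, -1)), Mul(Function('n')(-100, 35), Pow(Function('W')(63), -1))) = Add(Mul(3383, Pow(4032, -1)), Mul(Mul(Pow(Add(1, -100), -1), Add(35, -100)), Pow(63, -1))) = Add(Mul(3383, Rational(1, 4032)), Mul(Mul(Pow(-99, -1), -65), Rational(1, 63))) = Add(Rational(3383, 4032), Mul(Mul(Rational(-1, 99), -65), Rational(1, 63))) = Add(Rational(3383, 4032), Mul(Rational(65, 99), Rational(1, 63))) = Add(Rational(3383, 4032), Rational(65, 6237)) = Rational(339077, 399168)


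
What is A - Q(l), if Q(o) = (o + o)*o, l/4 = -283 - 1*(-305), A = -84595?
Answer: -100083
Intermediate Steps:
l = 88 (l = 4*(-283 - 1*(-305)) = 4*(-283 + 305) = 4*22 = 88)
Q(o) = 2*o**2 (Q(o) = (2*o)*o = 2*o**2)
A - Q(l) = -84595 - 2*88**2 = -84595 - 2*7744 = -84595 - 1*15488 = -84595 - 15488 = -100083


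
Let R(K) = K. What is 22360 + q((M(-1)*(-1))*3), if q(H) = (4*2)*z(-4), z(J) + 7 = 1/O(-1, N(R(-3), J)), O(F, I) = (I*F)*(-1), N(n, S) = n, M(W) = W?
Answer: 66904/3 ≈ 22301.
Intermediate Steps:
O(F, I) = -F*I (O(F, I) = (F*I)*(-1) = -F*I)
z(J) = -22/3 (z(J) = -7 + 1/(-1*(-1)*(-3)) = -7 + 1/(-3) = -7 - ⅓ = -22/3)
q(H) = -176/3 (q(H) = (4*2)*(-22/3) = 8*(-22/3) = -176/3)
22360 + q((M(-1)*(-1))*3) = 22360 - 176/3 = 66904/3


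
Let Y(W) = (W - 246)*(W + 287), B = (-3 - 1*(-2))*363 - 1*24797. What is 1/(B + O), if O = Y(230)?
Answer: -1/33432 ≈ -2.9911e-5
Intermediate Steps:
B = -25160 (B = (-3 + 2)*363 - 24797 = -1*363 - 24797 = -363 - 24797 = -25160)
Y(W) = (-246 + W)*(287 + W)
O = -8272 (O = -70602 + 230**2 + 41*230 = -70602 + 52900 + 9430 = -8272)
1/(B + O) = 1/(-25160 - 8272) = 1/(-33432) = -1/33432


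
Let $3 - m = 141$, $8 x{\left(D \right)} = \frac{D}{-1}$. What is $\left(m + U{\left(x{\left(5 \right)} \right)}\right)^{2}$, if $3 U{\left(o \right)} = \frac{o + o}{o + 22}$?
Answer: $\frac{5013206416}{263169} \approx 19049.0$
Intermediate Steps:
$x{\left(D \right)} = - \frac{D}{8}$ ($x{\left(D \right)} = \frac{D \frac{1}{-1}}{8} = \frac{D \left(-1\right)}{8} = \frac{\left(-1\right) D}{8} = - \frac{D}{8}$)
$m = -138$ ($m = 3 - 141 = -138$)
$U{\left(o \right)} = \frac{2 o}{3 \left(22 + o\right)}$ ($U{\left(o \right)} = \frac{\left(o + o\right) \frac{1}{o + 22}}{3} = \frac{2 o \frac{1}{22 + o}}{3} = \frac{2 o}{3 \left(22 + o\right)}$)
$\left(m + U{\left(x{\left(5 \right)} \right)}\right)^{2} = \left(-138 + \frac{2 \left(\left(- \frac{1}{8}\right) 5\right)}{3 \left(22 - \frac{5}{8}\right)}\right)^{2} = \left(-138 + \frac{2}{3} \left(- \frac{5}{8}\right) \frac{1}{22 - \frac{5}{8}}\right)^{2} = \left(-138 + \frac{2}{3} \left(- \frac{5}{8}\right) \frac{1}{\frac{171}{8}}\right)^{2} = \left(-138 + \frac{2}{3} \left(- \frac{5}{8}\right) \frac{8}{171}\right)^{2} = \left(-138 - \frac{10}{513}\right)^{2} = \left(- \frac{70804}{513}\right)^{2} = \frac{5013206416}{263169}$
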